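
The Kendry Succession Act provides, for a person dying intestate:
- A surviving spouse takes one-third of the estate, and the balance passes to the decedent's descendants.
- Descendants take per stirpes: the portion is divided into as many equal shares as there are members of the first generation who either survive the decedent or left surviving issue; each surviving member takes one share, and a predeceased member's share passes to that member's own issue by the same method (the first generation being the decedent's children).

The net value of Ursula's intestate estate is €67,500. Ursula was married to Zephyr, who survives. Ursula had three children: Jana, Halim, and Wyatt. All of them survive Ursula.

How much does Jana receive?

Jana receives €15,000.

Zephyr takes one-third of €67,500 = €22,500. The remaining €45,000 passes to the descendants.
The descendants' portion (€45,000) is divided into 3 shares of €15,000: Jana, Halim, and Wyatt each take €15,000.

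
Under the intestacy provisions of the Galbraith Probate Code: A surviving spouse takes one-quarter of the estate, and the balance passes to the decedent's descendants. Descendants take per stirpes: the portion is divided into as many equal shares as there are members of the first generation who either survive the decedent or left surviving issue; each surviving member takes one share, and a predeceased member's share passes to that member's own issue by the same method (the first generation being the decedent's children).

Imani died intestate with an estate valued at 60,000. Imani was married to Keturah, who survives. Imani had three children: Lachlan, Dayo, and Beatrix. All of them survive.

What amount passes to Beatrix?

Beatrix receives 15,000.

Keturah takes one-quarter of 60,000 = 15,000. The remaining 45,000 passes to the descendants.
The descendants' portion (45,000) is divided into 3 shares of 15,000: Lachlan, Dayo, and Beatrix each take 15,000.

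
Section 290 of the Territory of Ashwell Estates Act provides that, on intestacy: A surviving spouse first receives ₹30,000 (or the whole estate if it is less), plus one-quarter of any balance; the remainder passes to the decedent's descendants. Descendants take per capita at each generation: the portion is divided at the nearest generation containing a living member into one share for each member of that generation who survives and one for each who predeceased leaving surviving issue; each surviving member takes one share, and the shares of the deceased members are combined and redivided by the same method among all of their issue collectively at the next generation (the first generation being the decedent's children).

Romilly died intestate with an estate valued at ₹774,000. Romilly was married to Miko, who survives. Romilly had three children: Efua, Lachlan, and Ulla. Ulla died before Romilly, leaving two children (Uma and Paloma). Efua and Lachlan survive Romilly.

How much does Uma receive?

Uma receives ₹93,000.

Miko first takes ₹30,000, leaving a balance of ₹744,000. Miko then takes one-quarter of the balance (₹186,000), for a total of ₹216,000. The remaining ₹558,000 passes to the descendants.
The descendants' portion (₹558,000) is divided at the children's generation into 3 shares of ₹186,000. Efua and Lachlan each take ₹186,000. The remaining share for the deceased Ulla (₹186,000) is carried to the next generation.
That pool (₹186,000) is divided at the grandchildren's generation equally among Uma and Paloma: ₹93,000 each.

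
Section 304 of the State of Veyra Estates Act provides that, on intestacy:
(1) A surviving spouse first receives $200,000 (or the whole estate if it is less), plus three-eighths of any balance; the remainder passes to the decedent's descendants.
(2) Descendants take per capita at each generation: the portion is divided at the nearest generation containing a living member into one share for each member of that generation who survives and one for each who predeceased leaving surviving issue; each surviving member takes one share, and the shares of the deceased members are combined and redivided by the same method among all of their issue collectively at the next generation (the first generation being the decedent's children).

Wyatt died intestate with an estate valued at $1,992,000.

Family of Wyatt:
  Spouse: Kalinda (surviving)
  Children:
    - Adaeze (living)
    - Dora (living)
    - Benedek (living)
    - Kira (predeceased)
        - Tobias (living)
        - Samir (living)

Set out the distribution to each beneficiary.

Kalinda: $872,000; Adaeze: $280,000; Dora: $280,000; Benedek: $280,000; Tobias: $140,000; Samir: $140,000

Kalinda first takes $200,000, leaving a balance of $1,792,000. Kalinda then takes three-eighths of the balance ($672,000), for a total of $872,000. The remaining $1,120,000 passes to the descendants.
The descendants' portion ($1,120,000) is divided at the children's generation into 4 shares of $280,000. Adaeze, Dora, and Benedek each take $280,000. The remaining share for the deceased Kira ($280,000) is carried to the next generation.
That pool ($280,000) is divided at the grandchildren's generation equally among Tobias and Samir: $140,000 each.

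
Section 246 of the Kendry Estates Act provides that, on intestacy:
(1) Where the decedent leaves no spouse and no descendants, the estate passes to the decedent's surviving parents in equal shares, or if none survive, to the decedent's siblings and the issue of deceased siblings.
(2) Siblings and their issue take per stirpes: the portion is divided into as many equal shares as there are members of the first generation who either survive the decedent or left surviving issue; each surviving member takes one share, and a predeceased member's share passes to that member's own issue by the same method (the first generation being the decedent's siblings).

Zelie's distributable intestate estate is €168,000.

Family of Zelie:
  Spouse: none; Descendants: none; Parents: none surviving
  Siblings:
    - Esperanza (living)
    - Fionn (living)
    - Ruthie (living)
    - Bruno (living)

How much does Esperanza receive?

Esperanza receives €42,000.

The entire €168,000 passes to the siblings and their issue.
That amount (€168,000) is divided into 4 shares of €42,000: Esperanza, Fionn, Ruthie, and Bruno each take €42,000.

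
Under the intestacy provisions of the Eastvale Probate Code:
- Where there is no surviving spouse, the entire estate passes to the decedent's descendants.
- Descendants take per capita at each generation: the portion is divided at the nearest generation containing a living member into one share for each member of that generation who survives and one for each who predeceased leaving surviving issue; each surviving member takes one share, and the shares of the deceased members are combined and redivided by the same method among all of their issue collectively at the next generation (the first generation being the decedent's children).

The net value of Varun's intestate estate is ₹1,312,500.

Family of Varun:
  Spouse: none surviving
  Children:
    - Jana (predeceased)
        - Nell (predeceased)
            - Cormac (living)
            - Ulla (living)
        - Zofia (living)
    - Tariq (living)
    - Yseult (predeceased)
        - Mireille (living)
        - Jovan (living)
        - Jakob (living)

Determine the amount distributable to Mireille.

The entire ₹1,312,500 passes to the descendants.
That amount (₹1,312,500) is divided at the children's generation into 3 shares of ₹437,500. Tariq takes ₹437,500. The 2 shares of the deceased (Jana and Yseult) are combined into a pool of ₹875,000.
That pool (₹875,000) is divided at the grandchildren's generation into 5 shares of ₹175,000. Zofia, Mireille, Jovan, and Jakob each take ₹175,000. The remaining share for the deceased Nell (₹175,000) is carried to the next generation.
That pool (₹175,000) is divided at the great-grandchildren's generation equally among Cormac and Ulla: ₹87,500 each.

Mireille receives ₹175,000.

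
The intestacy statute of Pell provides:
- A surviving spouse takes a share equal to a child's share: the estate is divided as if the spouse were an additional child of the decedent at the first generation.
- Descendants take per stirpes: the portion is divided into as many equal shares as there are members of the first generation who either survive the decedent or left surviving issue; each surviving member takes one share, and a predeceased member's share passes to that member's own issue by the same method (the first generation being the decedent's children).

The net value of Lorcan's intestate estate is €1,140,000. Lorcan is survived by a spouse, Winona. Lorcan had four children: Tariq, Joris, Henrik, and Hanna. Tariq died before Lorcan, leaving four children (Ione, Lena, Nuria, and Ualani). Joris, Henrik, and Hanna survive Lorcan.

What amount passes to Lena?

Lena receives €57,000.

The spouse counts as an additional share at the children's level, so there are 5 primary shares of €228,000. Winona takes one such share (€228,000).
The children's combined portion (€912,000) is divided into 4 shares of €228,000: Joris, Henrik, and Hanna each take €228,000; Tariq's €228,000 share passes to Tariq's issue.
Tariq's share (€228,000) is divided into 4 shares of €57,000: Ione, Lena, Nuria, and Ualani each take €57,000.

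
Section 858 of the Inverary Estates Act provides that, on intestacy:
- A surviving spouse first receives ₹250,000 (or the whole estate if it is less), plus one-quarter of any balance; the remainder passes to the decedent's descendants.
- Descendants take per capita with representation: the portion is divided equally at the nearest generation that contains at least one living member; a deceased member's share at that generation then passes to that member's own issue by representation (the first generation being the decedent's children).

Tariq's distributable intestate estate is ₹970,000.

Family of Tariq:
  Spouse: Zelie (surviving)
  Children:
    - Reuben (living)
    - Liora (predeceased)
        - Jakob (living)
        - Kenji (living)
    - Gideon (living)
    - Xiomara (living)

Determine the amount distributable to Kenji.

Zelie first takes ₹250,000, leaving a balance of ₹720,000. Zelie then takes one-quarter of the balance (₹180,000), for a total of ₹430,000. The remaining ₹540,000 passes to the descendants.
The descendants' portion (₹540,000) is divided into 4 shares of ₹135,000: Reuben, Gideon, and Xiomara each take ₹135,000; Liora's ₹135,000 share passes to Liora's issue.
Liora's share (₹135,000) is divided into 2 shares of ₹67,500: Jakob and Kenji each take ₹67,500.

Kenji receives ₹67,500.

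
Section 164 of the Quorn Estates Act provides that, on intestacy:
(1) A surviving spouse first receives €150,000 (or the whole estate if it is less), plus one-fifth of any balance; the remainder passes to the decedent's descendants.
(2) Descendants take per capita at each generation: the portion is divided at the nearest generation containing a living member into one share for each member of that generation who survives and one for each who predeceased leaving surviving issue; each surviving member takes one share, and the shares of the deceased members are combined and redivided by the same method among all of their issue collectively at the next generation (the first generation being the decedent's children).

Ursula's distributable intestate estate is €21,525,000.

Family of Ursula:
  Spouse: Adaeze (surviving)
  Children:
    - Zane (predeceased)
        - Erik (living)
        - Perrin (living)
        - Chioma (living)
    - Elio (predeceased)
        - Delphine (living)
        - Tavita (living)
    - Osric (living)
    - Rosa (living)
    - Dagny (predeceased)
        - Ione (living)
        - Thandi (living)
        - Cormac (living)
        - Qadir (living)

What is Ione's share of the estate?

Adaeze first takes €150,000, leaving a balance of €21,375,000. Adaeze then takes one-fifth of the balance (€4,275,000), for a total of €4,425,000. The remaining €17,100,000 passes to the descendants.
The descendants' portion (€17,100,000) is divided at the children's generation into 5 shares of €3,420,000. Osric and Rosa each take €3,420,000. The 3 shares of the deceased (Zane, Elio, and Dagny) are combined into a pool of €10,260,000.
That pool (€10,260,000) is divided at the grandchildren's generation equally among Erik, Perrin, Chioma, Delphine, Tavita, Ione, Thandi, Cormac, and Qadir: €1,140,000 each.

Ione receives €1,140,000.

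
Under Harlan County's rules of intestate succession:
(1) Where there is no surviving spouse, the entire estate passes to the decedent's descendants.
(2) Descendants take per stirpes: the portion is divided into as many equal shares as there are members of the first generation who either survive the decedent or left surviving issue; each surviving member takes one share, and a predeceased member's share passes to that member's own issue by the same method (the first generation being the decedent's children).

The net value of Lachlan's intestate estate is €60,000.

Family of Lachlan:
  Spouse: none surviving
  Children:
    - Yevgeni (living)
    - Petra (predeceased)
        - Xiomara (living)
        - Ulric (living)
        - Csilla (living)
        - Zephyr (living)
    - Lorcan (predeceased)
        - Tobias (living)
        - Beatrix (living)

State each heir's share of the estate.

Yevgeni: €20,000; Xiomara: €5,000; Ulric: €5,000; Csilla: €5,000; Zephyr: €5,000; Tobias: €10,000; Beatrix: €10,000

The entire €60,000 passes to the descendants.
That amount (€60,000) is divided into 3 shares of €20,000: Yevgeni takes €20,000; Petra's €20,000 share passes to Petra's issue; Lorcan's €20,000 share passes to Lorcan's issue.
Petra's share (€20,000) is divided into 4 shares of €5,000: Xiomara, Ulric, Csilla, and Zephyr each take €5,000.
Lorcan's share (€20,000) is divided into 2 shares of €10,000: Tobias and Beatrix each take €10,000.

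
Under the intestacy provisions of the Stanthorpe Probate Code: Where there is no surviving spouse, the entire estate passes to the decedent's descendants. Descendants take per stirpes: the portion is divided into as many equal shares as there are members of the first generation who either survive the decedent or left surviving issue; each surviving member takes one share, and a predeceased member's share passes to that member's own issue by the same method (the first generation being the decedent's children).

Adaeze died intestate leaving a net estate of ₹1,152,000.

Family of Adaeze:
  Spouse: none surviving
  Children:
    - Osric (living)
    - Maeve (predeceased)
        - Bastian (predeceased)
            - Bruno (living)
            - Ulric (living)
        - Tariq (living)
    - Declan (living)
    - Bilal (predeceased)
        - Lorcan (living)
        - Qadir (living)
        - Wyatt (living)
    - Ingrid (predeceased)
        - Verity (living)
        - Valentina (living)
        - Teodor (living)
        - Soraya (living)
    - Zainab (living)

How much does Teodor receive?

The entire ₹1,152,000 passes to the descendants.
That amount (₹1,152,000) is divided into 6 shares of ₹192,000: Osric, Declan, and Zainab each take ₹192,000; Maeve's ₹192,000 share passes to Maeve's issue; Bilal's ₹192,000 share passes to Bilal's issue; Ingrid's ₹192,000 share passes to Ingrid's issue.
Maeve's share (₹192,000) is divided into 2 shares of ₹96,000: Tariq takes ₹96,000; Bastian's ₹96,000 share passes to Bastian's issue.
Bastian's share (₹96,000) is divided into 2 shares of ₹48,000: Bruno and Ulric each take ₹48,000.
Bilal's share (₹192,000) is divided into 3 shares of ₹64,000: Lorcan, Qadir, and Wyatt each take ₹64,000.
Ingrid's share (₹192,000) is divided into 4 shares of ₹48,000: Verity, Valentina, Teodor, and Soraya each take ₹48,000.

Teodor receives ₹48,000.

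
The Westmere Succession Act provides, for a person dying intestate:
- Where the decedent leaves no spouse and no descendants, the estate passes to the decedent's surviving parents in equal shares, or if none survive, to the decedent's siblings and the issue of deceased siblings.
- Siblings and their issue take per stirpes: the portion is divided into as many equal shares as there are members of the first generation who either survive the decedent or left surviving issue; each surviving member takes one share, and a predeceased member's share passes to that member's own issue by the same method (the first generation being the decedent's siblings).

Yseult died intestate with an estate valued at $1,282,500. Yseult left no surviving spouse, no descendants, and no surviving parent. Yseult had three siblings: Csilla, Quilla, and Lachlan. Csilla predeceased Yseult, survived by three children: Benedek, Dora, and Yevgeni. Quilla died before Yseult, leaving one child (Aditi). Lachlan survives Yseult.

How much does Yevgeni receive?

The entire $1,282,500 passes to the siblings and their issue.
That amount ($1,282,500) is divided into 3 shares of $427,500: Lachlan takes $427,500; Csilla's $427,500 share passes to Csilla's issue; Quilla's $427,500 share passes to Quilla's issue.
Csilla's share ($427,500) is divided into 3 shares of $142,500: Benedek, Dora, and Yevgeni each take $142,500.
Quilla's share ($427,500) passes entirely to Aditi.

Yevgeni receives $142,500.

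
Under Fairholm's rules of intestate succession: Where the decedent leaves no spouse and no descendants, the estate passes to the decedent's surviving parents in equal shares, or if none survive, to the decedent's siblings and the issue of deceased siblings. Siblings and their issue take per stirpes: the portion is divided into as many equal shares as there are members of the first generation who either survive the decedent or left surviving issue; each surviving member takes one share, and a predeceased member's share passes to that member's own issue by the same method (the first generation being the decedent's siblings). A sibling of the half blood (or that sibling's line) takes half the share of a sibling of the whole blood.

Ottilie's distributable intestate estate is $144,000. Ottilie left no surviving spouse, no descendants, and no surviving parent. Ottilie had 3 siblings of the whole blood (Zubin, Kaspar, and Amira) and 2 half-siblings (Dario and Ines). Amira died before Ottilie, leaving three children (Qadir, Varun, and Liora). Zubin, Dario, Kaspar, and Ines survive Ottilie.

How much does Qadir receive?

Qadir receives $12,000.

The entire $144,000 passes to the siblings and their issue.
Counting each half-blood sibling's line as half a unit, there are 4 units in $144,000, so one unit is $36,000. Whole-blood lines (Zubin, Kaspar, and Amira) take $36,000 each; half-blood lines (Dario and Ines) take $18,000 each.
Amira's share ($36,000) is divided into 3 shares of $12,000: Qadir, Varun, and Liora each take $12,000.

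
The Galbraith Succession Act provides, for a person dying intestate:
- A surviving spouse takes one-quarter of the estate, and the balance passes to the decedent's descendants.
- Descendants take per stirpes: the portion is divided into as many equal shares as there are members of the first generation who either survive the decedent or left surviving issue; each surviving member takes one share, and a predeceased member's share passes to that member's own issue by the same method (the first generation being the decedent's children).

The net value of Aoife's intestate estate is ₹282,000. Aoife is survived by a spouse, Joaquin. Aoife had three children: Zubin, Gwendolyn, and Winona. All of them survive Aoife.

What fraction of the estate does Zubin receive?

Zubin receives 1/4 of the estate.

Joaquin takes one-quarter of ₹282,000 = ₹70,500. The remaining ₹211,500 passes to the descendants.
The descendants' portion (₹211,500) is divided into 3 shares of ₹70,500: Zubin, Gwendolyn, and Winona each take ₹70,500.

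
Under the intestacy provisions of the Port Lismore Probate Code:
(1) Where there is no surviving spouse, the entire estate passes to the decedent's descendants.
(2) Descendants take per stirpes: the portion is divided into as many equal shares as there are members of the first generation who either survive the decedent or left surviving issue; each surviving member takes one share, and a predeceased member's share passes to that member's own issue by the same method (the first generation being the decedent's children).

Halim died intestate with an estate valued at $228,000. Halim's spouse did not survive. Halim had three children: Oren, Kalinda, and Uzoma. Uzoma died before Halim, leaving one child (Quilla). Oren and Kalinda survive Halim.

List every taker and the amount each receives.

Oren: $76,000; Kalinda: $76,000; Quilla: $76,000

The entire $228,000 passes to the descendants.
That amount ($228,000) is divided into 3 shares of $76,000: Oren and Kalinda each take $76,000; Uzoma's $76,000 share passes to Uzoma's issue.
Uzoma's share ($76,000) passes entirely to Quilla.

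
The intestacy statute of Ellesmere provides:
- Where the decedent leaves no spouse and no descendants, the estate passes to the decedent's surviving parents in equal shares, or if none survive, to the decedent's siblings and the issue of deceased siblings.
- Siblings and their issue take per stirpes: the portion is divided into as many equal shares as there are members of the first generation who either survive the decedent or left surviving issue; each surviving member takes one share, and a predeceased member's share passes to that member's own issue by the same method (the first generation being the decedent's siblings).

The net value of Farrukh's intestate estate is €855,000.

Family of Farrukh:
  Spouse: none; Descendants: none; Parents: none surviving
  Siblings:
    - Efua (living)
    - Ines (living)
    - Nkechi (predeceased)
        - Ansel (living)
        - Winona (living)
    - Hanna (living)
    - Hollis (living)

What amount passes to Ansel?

Ansel receives €85,500.

The entire €855,000 passes to the siblings and their issue.
That amount (€855,000) is divided into 5 shares of €171,000: Efua, Ines, Hanna, and Hollis each take €171,000; Nkechi's €171,000 share passes to Nkechi's issue.
Nkechi's share (€171,000) is divided into 2 shares of €85,500: Ansel and Winona each take €85,500.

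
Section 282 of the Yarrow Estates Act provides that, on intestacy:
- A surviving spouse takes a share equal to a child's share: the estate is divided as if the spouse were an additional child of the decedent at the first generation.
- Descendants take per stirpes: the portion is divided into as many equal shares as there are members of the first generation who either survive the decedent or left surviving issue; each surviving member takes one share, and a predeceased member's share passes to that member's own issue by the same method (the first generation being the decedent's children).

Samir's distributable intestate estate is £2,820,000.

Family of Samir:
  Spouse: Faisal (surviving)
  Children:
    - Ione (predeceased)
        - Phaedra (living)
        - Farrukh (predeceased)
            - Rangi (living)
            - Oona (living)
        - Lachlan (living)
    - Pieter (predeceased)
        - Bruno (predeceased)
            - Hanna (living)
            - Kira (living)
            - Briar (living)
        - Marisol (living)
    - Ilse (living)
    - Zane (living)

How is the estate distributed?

The spouse counts as an additional share at the children's level, so there are 5 primary shares of £564,000. Faisal takes one such share (£564,000).
The children's combined portion (£2,256,000) is divided into 4 shares of £564,000: Ilse and Zane each take £564,000; Ione's £564,000 share passes to Ione's issue; Pieter's £564,000 share passes to Pieter's issue.
Ione's share (£564,000) is divided into 3 shares of £188,000: Phaedra and Lachlan each take £188,000; Farrukh's £188,000 share passes to Farrukh's issue.
Farrukh's share (£188,000) is divided into 2 shares of £94,000: Rangi and Oona each take £94,000.
Pieter's share (£564,000) is divided into 2 shares of £282,000: Marisol takes £282,000; Bruno's £282,000 share passes to Bruno's issue.
Bruno's share (£282,000) is divided into 3 shares of £94,000: Hanna, Kira, and Briar each take £94,000.

Faisal: £564,000; Phaedra: £188,000; Rangi: £94,000; Oona: £94,000; Lachlan: £188,000; Hanna: £94,000; Kira: £94,000; Briar: £94,000; Marisol: £282,000; Ilse: £564,000; Zane: £564,000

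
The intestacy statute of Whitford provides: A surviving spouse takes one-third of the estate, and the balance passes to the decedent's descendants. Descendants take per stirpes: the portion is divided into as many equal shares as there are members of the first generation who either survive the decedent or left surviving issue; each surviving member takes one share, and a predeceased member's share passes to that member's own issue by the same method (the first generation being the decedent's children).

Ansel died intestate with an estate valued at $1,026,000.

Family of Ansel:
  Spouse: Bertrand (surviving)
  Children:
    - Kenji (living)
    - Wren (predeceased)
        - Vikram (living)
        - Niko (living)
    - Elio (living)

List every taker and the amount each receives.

Bertrand: $342,000; Kenji: $228,000; Vikram: $114,000; Niko: $114,000; Elio: $228,000

Bertrand takes one-third of $1,026,000 = $342,000. The remaining $684,000 passes to the descendants.
The descendants' portion ($684,000) is divided into 3 shares of $228,000: Kenji and Elio each take $228,000; Wren's $228,000 share passes to Wren's issue.
Wren's share ($228,000) is divided into 2 shares of $114,000: Vikram and Niko each take $114,000.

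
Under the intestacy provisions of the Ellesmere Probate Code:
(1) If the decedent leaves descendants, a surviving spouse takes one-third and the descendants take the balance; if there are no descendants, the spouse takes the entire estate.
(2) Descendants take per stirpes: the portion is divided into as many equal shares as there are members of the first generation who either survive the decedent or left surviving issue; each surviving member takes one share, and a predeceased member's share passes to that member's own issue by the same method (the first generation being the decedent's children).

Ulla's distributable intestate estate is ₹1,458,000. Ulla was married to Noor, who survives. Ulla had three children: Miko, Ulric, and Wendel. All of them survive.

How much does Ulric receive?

Noor takes one-third of ₹1,458,000 = ₹486,000. The remaining ₹972,000 passes to the descendants.
The descendants' portion (₹972,000) is divided into 3 shares of ₹324,000: Miko, Ulric, and Wendel each take ₹324,000.

Ulric receives ₹324,000.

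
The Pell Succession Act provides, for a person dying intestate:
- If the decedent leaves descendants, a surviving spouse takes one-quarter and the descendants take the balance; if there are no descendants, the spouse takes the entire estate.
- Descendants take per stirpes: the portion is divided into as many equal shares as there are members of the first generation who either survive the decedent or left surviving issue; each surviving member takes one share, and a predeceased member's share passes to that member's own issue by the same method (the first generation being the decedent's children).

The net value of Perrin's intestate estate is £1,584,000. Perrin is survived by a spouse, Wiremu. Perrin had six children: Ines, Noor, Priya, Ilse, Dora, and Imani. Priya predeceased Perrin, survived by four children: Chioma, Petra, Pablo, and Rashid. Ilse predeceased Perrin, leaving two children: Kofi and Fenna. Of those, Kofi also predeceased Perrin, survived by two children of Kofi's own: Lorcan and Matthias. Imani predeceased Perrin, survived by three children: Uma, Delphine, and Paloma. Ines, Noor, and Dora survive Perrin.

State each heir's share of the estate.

Wiremu takes one-quarter of £1,584,000 = £396,000. The remaining £1,188,000 passes to the descendants.
The descendants' portion (£1,188,000) is divided into 6 shares of £198,000: Ines, Noor, and Dora each take £198,000; Priya's £198,000 share passes to Priya's issue; Ilse's £198,000 share passes to Ilse's issue; Imani's £198,000 share passes to Imani's issue.
Priya's share (£198,000) is divided into 4 shares of £49,500: Chioma, Petra, Pablo, and Rashid each take £49,500.
Ilse's share (£198,000) is divided into 2 shares of £99,000: Fenna takes £99,000; Kofi's £99,000 share passes to Kofi's issue.
Kofi's share (£99,000) is divided into 2 shares of £49,500: Lorcan and Matthias each take £49,500.
Imani's share (£198,000) is divided into 3 shares of £66,000: Uma, Delphine, and Paloma each take £66,000.

Wiremu: £396,000; Ines: £198,000; Noor: £198,000; Chioma: £49,500; Petra: £49,500; Pablo: £49,500; Rashid: £49,500; Lorcan: £49,500; Matthias: £49,500; Fenna: £99,000; Dora: £198,000; Uma: £66,000; Delphine: £66,000; Paloma: £66,000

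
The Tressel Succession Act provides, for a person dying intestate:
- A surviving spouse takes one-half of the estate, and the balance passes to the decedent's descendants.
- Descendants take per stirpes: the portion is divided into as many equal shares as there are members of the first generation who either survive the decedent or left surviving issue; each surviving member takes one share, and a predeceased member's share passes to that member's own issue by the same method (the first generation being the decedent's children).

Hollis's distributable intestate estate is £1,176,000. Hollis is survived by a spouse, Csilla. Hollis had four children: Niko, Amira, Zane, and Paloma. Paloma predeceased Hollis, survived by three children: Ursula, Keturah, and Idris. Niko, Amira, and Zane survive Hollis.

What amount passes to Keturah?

Keturah receives £49,000.

Csilla takes one-half of £1,176,000 = £588,000. The remaining £588,000 passes to the descendants.
The descendants' portion (£588,000) is divided into 4 shares of £147,000: Niko, Amira, and Zane each take £147,000; Paloma's £147,000 share passes to Paloma's issue.
Paloma's share (£147,000) is divided into 3 shares of £49,000: Ursula, Keturah, and Idris each take £49,000.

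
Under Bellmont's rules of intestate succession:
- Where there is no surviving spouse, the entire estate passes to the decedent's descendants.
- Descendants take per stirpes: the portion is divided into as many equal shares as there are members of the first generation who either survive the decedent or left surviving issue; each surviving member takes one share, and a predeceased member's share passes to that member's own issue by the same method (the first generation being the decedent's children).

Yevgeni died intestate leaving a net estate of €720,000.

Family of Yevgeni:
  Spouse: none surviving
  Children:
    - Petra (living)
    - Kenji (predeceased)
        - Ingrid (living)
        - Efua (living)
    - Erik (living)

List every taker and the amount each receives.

The entire €720,000 passes to the descendants.
That amount (€720,000) is divided into 3 shares of €240,000: Petra and Erik each take €240,000; Kenji's €240,000 share passes to Kenji's issue.
Kenji's share (€240,000) is divided into 2 shares of €120,000: Ingrid and Efua each take €120,000.

Petra: €240,000; Ingrid: €120,000; Efua: €120,000; Erik: €240,000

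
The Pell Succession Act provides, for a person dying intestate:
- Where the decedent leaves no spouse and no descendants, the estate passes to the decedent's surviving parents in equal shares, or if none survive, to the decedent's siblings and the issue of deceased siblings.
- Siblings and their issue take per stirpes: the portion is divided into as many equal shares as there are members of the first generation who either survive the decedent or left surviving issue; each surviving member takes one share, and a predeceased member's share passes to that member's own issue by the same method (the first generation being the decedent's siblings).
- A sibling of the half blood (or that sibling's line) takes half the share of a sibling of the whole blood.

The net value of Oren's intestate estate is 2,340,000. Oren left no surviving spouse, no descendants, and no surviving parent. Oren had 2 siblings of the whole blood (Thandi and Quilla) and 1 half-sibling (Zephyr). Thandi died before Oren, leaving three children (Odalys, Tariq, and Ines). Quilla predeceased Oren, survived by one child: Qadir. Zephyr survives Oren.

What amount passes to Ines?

Ines receives 312,000.

The entire 2,340,000 passes to the siblings and their issue.
Counting each half-blood sibling's line as half a unit, there are 5/2 units in 2,340,000, so one unit is 936,000. Whole-blood lines (Thandi and Quilla) take 936,000 each; half-blood lines (Zephyr) take 468,000 each.
Thandi's share (936,000) is divided into 3 shares of 312,000: Odalys, Tariq, and Ines each take 312,000.
Quilla's share (936,000) passes entirely to Qadir.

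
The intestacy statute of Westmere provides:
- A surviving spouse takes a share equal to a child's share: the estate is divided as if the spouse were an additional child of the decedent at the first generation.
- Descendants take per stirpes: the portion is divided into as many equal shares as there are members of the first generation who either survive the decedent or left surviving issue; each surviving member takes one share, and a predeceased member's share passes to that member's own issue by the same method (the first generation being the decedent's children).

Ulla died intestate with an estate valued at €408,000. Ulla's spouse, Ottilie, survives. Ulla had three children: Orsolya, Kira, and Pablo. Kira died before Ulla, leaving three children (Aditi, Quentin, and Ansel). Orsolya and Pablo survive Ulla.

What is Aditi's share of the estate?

The spouse counts as an additional share at the children's level, so there are 4 primary shares of €102,000. Ottilie takes one such share (€102,000).
The children's combined portion (€306,000) is divided into 3 shares of €102,000: Orsolya and Pablo each take €102,000; Kira's €102,000 share passes to Kira's issue.
Kira's share (€102,000) is divided into 3 shares of €34,000: Aditi, Quentin, and Ansel each take €34,000.

Aditi receives €34,000.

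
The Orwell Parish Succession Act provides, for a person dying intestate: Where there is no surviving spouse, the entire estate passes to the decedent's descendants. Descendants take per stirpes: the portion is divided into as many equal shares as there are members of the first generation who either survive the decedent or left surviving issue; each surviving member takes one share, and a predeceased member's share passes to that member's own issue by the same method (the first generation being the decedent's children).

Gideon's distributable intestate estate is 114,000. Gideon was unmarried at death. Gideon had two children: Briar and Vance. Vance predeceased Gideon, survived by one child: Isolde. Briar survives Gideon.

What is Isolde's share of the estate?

The entire 114,000 passes to the descendants.
That amount (114,000) is divided into 2 shares of 57,000: Briar takes 57,000; Vance's 57,000 share passes to Vance's issue.
Vance's share (57,000) passes entirely to Isolde.

Isolde receives 57,000.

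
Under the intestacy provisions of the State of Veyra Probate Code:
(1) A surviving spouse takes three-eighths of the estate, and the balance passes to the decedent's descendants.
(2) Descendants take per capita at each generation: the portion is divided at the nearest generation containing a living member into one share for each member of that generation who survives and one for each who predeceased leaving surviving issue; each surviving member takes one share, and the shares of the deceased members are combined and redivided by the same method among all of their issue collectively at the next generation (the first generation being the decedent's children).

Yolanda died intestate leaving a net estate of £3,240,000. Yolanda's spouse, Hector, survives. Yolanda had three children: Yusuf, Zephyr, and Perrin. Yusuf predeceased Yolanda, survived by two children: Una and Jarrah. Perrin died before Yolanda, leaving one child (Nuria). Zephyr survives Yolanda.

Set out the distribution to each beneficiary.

Hector takes three-eighths of £3,240,000 = £1,215,000. The remaining £2,025,000 passes to the descendants.
The descendants' portion (£2,025,000) is divided at the children's generation into 3 shares of £675,000. Zephyr takes £675,000. The 2 shares of the deceased (Yusuf and Perrin) are combined into a pool of £1,350,000.
That pool (£1,350,000) is divided at the grandchildren's generation equally among Una, Jarrah, and Nuria: £450,000 each.

Hector: £1,215,000; Una: £450,000; Jarrah: £450,000; Zephyr: £675,000; Nuria: £450,000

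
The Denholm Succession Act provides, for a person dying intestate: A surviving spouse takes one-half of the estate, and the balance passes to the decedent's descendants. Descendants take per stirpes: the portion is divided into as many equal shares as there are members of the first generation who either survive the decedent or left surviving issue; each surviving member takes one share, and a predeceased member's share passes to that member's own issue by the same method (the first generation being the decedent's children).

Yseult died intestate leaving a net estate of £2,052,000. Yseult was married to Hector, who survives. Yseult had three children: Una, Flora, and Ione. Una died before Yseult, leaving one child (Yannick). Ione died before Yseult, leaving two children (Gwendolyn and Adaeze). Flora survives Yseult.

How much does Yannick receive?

Yannick receives £342,000.

Hector takes one-half of £2,052,000 = £1,026,000. The remaining £1,026,000 passes to the descendants.
The descendants' portion (£1,026,000) is divided into 3 shares of £342,000: Flora takes £342,000; Una's £342,000 share passes to Una's issue; Ione's £342,000 share passes to Ione's issue.
Una's share (£342,000) passes entirely to Yannick.
Ione's share (£342,000) is divided into 2 shares of £171,000: Gwendolyn and Adaeze each take £171,000.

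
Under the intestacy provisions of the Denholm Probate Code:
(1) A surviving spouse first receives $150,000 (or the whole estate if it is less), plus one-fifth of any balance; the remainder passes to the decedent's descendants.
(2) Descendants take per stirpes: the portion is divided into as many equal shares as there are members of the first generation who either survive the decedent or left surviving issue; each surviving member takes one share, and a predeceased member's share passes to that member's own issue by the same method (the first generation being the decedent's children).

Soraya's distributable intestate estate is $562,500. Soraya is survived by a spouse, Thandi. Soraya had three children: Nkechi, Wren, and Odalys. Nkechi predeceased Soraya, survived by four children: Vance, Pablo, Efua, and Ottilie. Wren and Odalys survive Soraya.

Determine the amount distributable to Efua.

Efua receives $27,500.

Thandi first takes $150,000, leaving a balance of $412,500. Thandi then takes one-fifth of the balance ($82,500), for a total of $232,500. The remaining $330,000 passes to the descendants.
The descendants' portion ($330,000) is divided into 3 shares of $110,000: Wren and Odalys each take $110,000; Nkechi's $110,000 share passes to Nkechi's issue.
Nkechi's share ($110,000) is divided into 4 shares of $27,500: Vance, Pablo, Efua, and Ottilie each take $27,500.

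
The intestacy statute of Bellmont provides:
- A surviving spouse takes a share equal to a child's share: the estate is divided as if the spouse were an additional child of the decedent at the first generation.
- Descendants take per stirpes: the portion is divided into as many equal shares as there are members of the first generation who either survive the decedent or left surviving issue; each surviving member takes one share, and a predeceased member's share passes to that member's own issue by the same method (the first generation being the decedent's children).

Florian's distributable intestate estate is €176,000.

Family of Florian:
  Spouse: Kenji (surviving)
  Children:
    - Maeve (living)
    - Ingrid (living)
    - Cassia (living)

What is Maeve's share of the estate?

The spouse counts as an additional share at the children's level, so there are 4 primary shares of €44,000. Kenji takes one such share (€44,000).
The children's combined portion (€132,000) is divided into 3 shares of €44,000: Maeve, Ingrid, and Cassia each take €44,000.

Maeve receives €44,000.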